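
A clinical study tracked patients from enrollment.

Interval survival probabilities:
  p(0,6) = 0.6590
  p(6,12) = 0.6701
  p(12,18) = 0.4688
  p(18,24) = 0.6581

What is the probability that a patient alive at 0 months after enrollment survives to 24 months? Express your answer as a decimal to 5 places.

0.13624

The overall survival probability is 0.6590 × 0.6701 × 0.4688 × 0.6581.
= 0.136240.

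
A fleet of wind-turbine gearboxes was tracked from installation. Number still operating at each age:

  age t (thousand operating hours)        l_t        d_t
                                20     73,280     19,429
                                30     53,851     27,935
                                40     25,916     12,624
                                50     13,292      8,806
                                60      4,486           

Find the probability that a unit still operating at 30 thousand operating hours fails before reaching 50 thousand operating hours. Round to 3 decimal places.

0.753

P(fail before 50 | operational at 30) = 1 − l_50/l_30 = 1 − 13,292/53,851 = (40,559)/53,851 = 0.753171.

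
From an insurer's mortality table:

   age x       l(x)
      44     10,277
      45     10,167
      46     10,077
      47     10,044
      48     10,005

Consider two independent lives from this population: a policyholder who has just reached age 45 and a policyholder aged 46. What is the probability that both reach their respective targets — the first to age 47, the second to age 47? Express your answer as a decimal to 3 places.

0.985

p₁ = l(47)/l(45) = 10,044/10,167 = 0.987902; p₂ = l(47)/l(46) = 10,044/10,077 = 0.996725.
P(both) = p₁ × p₂ = 0.987902 × 0.996725 = 0.984667.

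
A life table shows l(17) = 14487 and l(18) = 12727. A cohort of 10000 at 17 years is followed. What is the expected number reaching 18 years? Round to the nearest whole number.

The relevant probability is 12727/14487 = 0.878512.
Expected number = 10000 × 0.878512 = 8785.

8785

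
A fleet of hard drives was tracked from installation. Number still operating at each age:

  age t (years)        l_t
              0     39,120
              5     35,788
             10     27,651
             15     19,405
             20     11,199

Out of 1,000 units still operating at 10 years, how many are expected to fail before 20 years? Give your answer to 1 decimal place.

The relevant probability is 1 − 11,199/27,651 = 0.594988.
Expected number = 1,000 × 0.594988 = 595.0.

595.0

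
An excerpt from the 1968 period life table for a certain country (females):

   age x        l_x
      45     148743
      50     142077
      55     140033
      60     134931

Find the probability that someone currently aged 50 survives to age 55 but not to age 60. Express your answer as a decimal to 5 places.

We want 5|5q50 = (l_55 − l_60)/l_50.
This is the probability of reaching 55 but not 60, conditional on being alive at 50: (l_55 − l_60) / l_50.
= (140033 − 134931) / 142077 = 5102 / 142077 = 0.035910.

0.03591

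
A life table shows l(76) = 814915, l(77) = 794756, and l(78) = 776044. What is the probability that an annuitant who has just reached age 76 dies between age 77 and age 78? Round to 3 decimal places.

This is the probability of reaching 77 but not 78, conditional on being alive at 76: (l(77) − l(78)) / l(76).
= (794756 − 776044) / 814915 = 18712 / 814915 = 0.022962.

0.023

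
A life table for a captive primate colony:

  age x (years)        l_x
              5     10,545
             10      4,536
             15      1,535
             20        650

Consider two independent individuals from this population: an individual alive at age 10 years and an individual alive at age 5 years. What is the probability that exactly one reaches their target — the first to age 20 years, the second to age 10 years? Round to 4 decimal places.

0.4502

p₁ = l_20/l_10 = 650/4,536 = 0.143298; p₂ = l_10/l_5 = 4,536/10,545 = 0.430156.
P(exactly one) = p₁(1−p₂) + (1−p₁)p₂ = 0.081658 + 0.368516 = 0.450173.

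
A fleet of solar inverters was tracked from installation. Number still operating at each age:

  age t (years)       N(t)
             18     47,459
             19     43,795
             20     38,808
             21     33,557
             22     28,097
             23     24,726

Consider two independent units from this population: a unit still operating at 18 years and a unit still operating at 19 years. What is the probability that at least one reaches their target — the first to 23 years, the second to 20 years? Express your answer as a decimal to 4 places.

p₁ = N(23)/N(18) = 24,726/47,459 = 0.520997; p₂ = N(20)/N(19) = 38,808/43,795 = 0.886129.
P(at least one) = 1 − (1−p₁)(1−p₂) = 1 − 0.479003 × 0.113871 = 0.945455.

0.9455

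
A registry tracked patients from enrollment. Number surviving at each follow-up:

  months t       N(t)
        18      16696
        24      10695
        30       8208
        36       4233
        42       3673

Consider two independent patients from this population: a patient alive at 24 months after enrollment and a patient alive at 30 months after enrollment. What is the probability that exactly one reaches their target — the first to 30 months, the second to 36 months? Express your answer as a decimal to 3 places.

0.492

p₁ = N(30)/N(24) = 8208/10695 = 0.767461; p₂ = N(36)/N(30) = 4233/8208 = 0.515716.
P(exactly one) = p₁(1−p₂) + (1−p₁)p₂ = 0.371669 + 0.119924 = 0.491593.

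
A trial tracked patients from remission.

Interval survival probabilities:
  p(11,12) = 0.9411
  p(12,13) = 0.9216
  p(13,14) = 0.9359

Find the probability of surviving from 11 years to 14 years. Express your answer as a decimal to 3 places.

P(survive 11→14) = 0.9411 × 0.9216 × 0.9359.
= 0.811723.

0.812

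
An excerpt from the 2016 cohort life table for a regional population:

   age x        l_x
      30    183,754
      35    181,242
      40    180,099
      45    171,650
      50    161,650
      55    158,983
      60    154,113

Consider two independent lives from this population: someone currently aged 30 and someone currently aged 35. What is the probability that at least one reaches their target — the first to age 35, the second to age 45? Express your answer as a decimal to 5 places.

p₁ = l_35/l_30 = 181,242/183,754 = 0.986330; p₂ = l_45/l_35 = 171,650/181,242 = 0.947076.
P(at least one) = 1 − (1−p₁)(1−p₂) = 1 − 0.013670 × 0.052924 = 0.999277.

0.99928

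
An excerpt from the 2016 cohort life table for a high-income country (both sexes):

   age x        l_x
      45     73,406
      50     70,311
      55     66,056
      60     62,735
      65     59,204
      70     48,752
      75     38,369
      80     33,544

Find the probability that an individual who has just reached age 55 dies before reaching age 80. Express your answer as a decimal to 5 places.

P(die before 80 | alive at 55) = 1 − l_80/l_55 = 1 − 33,544/66,056 = (32,512)/66,056 = 0.492188.

0.49219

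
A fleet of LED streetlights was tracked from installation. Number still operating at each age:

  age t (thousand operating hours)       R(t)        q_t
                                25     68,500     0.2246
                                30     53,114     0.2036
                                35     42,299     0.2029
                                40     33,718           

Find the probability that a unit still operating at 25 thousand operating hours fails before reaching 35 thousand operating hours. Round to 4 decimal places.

0.3825

P(fail before 35 | operational at 25) = 1 − R(35)/R(25) = 1 − 42,299/68,500 = (26,201)/68,500 = 0.382496.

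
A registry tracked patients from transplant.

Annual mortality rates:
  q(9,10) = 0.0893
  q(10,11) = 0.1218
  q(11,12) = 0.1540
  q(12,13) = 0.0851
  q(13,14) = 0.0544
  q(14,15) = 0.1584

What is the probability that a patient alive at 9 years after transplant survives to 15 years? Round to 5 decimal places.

The overall survival probability is (1 − 0.0893) × (1 − 0.1218) × (1 − 0.1540) × (1 − 0.0851) × (1 − 0.0544) × (1 − 0.1584).
= 0.9107 × 0.8782 × 0.8460 × 0.9149 × 0.9456 × 0.8416 = 0.492636.

0.49264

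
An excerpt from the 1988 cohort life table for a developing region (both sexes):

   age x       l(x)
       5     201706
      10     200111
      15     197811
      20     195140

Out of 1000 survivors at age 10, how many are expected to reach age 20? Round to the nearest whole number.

975

The relevant probability is 195140/200111 = 0.975159.
Expected number = 1000 × 0.975159 = 975.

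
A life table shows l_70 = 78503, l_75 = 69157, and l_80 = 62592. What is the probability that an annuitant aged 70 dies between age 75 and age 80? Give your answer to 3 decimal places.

This is the probability of reaching 75 but not 80, conditional on being alive at 70: (l_75 − l_80) / l_70.
= (69157 − 62592) / 78503 = 6565 / 78503 = 0.083627.

0.084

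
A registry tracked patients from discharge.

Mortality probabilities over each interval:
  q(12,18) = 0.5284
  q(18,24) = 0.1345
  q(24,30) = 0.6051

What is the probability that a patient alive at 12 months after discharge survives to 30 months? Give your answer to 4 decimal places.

Chaining the interval survival probabilities: (1 − 0.5284) × (1 − 0.1345) × (1 − 0.6051).
= 0.4716 × 0.8655 × 0.3949 = 0.161186.

0.1612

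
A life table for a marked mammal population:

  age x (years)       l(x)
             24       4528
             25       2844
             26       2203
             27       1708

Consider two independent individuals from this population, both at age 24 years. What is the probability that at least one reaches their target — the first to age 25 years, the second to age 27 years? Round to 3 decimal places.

p₁ = l(25)/l(24) = 2844/4528 = 0.628092; p₂ = l(27)/l(24) = 1708/4528 = 0.377208.
P(at least one) = 1 − (1−p₁)(1−p₂) = 1 − 0.371908 × 0.622792 = 0.768379.

0.768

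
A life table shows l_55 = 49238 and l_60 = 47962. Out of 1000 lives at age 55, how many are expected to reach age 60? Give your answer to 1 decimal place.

The relevant probability is 47962/49238 = 0.974085.
Expected number = 1000 × 0.974085 = 974.1.

974.1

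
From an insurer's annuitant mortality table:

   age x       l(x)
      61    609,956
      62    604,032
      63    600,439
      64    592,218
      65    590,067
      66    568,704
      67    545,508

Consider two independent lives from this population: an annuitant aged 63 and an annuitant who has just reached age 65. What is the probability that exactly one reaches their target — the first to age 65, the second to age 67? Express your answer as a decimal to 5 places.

p₁ = l(65)/l(63) = 590,067/600,439 = 0.982726; p₂ = l(67)/l(65) = 545,508/590,067 = 0.924485.
P(exactly one) = p₁(1−p₂) + (1−p₁)p₂ = 0.074211 + 0.015970 = 0.090180.

0.09018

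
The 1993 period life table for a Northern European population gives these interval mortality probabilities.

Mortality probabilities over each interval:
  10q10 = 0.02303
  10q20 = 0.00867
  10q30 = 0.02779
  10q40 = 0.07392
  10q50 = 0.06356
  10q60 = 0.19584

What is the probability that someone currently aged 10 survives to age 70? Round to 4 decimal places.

Survival from 10 to 70 is the product of surviving each interval: (1 − 0.02303) × (1 − 0.00867) × (1 − 0.02779) × (1 − 0.07392) × (1 − 0.06356) × (1 − 0.19584).
= 0.97697 × 0.99133 × 0.97221 × 0.92608 × 0.93644 × 0.80416 = 0.656645.

0.6566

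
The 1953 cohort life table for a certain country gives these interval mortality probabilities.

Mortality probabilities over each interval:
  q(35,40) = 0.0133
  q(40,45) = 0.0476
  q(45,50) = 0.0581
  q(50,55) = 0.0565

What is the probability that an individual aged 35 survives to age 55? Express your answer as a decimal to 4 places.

P(survive 35→55) = (1 − 0.0133) × (1 − 0.0476) × (1 − 0.0581) × (1 − 0.0565).
= 0.9867 × 0.9524 × 0.9419 × 0.9435 = 0.835124.

0.8351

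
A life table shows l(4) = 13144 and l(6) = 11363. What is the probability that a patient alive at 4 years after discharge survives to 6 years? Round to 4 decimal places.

The conditional survival probability is l(6)/l(4) = 11363/13144 = 0.864501.

0.8645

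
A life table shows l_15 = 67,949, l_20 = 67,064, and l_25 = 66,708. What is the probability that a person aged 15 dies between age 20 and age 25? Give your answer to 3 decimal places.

We want 5|5q15 = (l_20 − l_25)/l_15.
This is the probability of reaching 20 but not 25, conditional on being alive at 15: (l_20 − l_25) / l_15.
= (67,064 − 66,708) / 67,949 = 356 / 67,949 = 0.005239.

0.005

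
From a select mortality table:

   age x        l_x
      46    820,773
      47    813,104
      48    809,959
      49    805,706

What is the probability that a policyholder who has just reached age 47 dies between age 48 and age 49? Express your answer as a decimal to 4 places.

We want 1|1q47 = (l_48 − l_49)/l_47.
This is the probability of reaching 48 but not 49, conditional on being alive at 47: (l_48 − l_49) / l_47.
= (809,959 − 805,706) / 813,104 = 4,253 / 813,104 = 0.005231.

0.0052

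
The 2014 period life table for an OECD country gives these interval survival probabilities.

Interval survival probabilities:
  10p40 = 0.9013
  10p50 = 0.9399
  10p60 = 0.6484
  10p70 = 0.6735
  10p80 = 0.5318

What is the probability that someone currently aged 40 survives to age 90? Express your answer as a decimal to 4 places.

Chaining the interval survival probabilities: 0.9013 × 0.9399 × 0.6484 × 0.6735 × 0.5318.
= 0.196734.

0.1967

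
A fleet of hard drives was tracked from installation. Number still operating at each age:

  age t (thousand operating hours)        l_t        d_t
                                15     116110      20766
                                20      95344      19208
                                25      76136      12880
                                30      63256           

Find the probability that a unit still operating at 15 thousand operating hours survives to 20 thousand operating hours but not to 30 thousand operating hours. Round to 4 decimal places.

This is the probability of reaching 20 but not 30, conditional on being operational at 15: (l_20 − l_30) / l_15.
= (95344 − 63256) / 116110 = 32088 / 116110 = 0.276359.

0.2764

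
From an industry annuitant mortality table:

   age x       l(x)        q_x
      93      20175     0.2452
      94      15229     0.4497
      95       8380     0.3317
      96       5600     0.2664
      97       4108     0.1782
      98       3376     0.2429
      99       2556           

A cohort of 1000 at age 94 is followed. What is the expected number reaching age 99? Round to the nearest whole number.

168

The relevant probability is 2556/15229 = 0.167838.
Expected number = 1000 × 0.167838 = 168.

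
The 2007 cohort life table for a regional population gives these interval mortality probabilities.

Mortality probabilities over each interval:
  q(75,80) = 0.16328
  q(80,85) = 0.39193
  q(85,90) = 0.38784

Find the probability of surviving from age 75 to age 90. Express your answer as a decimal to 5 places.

P(survive 75→90) = (1 − 0.16328) × (1 − 0.39193) × (1 − 0.38784).
= 0.83672 × 0.60807 × 0.61216 = 0.311457.

0.31146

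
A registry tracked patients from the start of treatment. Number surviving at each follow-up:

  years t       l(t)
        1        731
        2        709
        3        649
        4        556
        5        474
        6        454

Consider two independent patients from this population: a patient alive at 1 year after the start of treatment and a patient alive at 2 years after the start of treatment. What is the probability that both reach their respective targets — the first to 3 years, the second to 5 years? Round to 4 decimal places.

p₁ = l(3)/l(1) = 649/731 = 0.887825; p₂ = l(5)/l(2) = 474/709 = 0.668547.
P(both) = p₁ × p₂ = 0.887825 × 0.668547 = 0.593553.

0.5936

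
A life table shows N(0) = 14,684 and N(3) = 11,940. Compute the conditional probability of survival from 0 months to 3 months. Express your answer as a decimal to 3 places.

0.813

The conditional survival probability is N(3)/N(0) = 11,940/14,684 = 0.813130.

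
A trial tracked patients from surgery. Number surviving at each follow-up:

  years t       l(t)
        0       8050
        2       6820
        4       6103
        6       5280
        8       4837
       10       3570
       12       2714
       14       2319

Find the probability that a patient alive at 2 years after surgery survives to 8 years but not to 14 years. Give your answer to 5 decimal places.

This is the probability of reaching 8 but not 14, conditional on being alive at 2: (l(8) − l(14)) / l(2).
= (4837 − 2319) / 6820 = 2518 / 6820 = 0.369208.

0.36921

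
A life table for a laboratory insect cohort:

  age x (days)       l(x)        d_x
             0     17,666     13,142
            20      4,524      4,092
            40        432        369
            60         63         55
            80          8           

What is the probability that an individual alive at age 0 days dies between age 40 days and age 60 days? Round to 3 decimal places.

0.021

This is the probability of reaching 40 but not 60, conditional on being alive at 0: (l(40) − l(60)) / l(0).
= (432 − 63) / 17,666 = 369 / 17,666 = 0.020888.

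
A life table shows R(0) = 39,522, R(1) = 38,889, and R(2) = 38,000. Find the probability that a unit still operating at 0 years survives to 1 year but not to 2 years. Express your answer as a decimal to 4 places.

0.0225

This is the probability of reaching 1 but not 2, conditional on being operational at 0: (R(1) − R(2)) / R(0).
= (38,889 − 38,000) / 39,522 = 889 / 39,522 = 0.022494.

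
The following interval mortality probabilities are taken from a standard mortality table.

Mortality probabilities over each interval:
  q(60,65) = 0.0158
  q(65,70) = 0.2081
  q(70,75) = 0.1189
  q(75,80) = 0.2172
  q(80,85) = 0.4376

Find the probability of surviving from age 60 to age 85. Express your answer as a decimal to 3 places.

P(survive 60→85) = (1 − 0.0158) × (1 − 0.2081) × (1 − 0.1189) × (1 − 0.2172) × (1 − 0.4376).
= 0.9842 × 0.7919 × 0.8811 × 0.7828 × 0.5624 = 0.302326.

0.302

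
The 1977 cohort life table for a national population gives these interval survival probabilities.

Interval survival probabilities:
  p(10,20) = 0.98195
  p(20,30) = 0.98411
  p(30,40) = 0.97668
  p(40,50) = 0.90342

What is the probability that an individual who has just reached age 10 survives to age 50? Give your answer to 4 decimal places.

0.8527

Chaining the interval survival probabilities: 0.98195 × 0.98411 × 0.97668 × 0.90342.
= 0.852658.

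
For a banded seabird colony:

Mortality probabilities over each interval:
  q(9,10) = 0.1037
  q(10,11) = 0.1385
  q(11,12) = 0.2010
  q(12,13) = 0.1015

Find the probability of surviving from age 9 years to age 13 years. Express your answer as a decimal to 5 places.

Chaining the interval survival probabilities: (1 − 0.1037) × (1 − 0.1385) × (1 − 0.2010) × (1 − 0.1015).
= 0.8963 × 0.8615 × 0.7990 × 0.8985 = 0.554337.

0.55434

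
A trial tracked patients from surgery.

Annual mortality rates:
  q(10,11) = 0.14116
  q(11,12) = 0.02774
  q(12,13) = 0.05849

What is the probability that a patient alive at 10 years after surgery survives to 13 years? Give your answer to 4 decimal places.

0.7862

Chaining the interval survival probabilities: (1 − 0.14116) × (1 − 0.02774) × (1 − 0.05849).
= 0.85884 × 0.97226 × 0.94151 = 0.786176.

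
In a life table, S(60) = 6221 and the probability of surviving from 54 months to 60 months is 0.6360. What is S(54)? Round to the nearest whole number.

9781

S(54) = S(60) / p = 6221 / 0.6360 = 9781.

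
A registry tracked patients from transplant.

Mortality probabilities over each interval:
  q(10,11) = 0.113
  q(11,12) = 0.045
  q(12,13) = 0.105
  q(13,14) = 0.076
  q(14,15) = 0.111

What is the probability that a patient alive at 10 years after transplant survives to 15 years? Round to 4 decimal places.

0.6228

Survival from 10 to 15 is the product of surviving each interval: (1 − 0.113) × (1 − 0.045) × (1 − 0.105) × (1 − 0.076) × (1 − 0.111).
= 0.887 × 0.955 × 0.895 × 0.924 × 0.889 = 0.622764.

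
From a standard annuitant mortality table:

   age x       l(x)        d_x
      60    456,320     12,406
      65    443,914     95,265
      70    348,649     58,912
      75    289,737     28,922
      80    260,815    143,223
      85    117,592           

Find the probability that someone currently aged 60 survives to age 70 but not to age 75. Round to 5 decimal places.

This is the probability of reaching 70 but not 75, conditional on being alive at 60: (l(70) − l(75)) / l(60).
= (348,649 − 289,737) / 456,320 = 58,912 / 456,320 = 0.129102.

0.12910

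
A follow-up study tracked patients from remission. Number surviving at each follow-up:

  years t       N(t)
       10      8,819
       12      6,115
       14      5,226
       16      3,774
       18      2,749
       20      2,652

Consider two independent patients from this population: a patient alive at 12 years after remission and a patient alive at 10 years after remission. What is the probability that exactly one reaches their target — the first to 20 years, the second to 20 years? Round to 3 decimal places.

p₁ = N(20)/N(12) = 2,652/6,115 = 0.433688; p₂ = N(20)/N(10) = 2,652/8,819 = 0.300714.
P(exactly one) = p₁(1−p₂) + (1−p₁)p₂ = 0.303272 + 0.170298 = 0.473570.

0.474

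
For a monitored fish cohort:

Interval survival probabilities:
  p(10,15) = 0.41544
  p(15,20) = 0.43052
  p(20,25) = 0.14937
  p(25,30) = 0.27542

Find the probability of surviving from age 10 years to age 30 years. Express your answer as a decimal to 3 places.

0.007

Chaining the interval survival probabilities: 0.41544 × 0.43052 × 0.14937 × 0.27542.
= 0.007358.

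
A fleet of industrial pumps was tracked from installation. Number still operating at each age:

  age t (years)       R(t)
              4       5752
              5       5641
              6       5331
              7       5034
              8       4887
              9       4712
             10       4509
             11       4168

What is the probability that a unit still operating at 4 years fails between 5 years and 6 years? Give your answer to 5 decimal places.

0.05389

This is the probability of reaching 5 but not 6, conditional on being operational at 4: (R(5) − R(6)) / R(4).
= (5641 − 5331) / 5752 = 310 / 5752 = 0.053894.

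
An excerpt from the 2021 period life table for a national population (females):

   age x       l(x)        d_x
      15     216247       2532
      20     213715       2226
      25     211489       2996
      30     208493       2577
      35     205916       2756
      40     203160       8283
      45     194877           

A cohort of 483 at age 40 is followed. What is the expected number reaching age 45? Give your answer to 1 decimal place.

The relevant probability is 194877/203160 = 0.959229.
Expected number = 483 × 0.959229 = 463.3.

463.3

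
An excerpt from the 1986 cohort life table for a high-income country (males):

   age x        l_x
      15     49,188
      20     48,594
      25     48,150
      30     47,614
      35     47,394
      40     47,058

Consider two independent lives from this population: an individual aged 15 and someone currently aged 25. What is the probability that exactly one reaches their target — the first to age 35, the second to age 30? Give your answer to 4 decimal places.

p₁ = l_35/l_15 = 47,394/49,188 = 0.963528; p₂ = l_30/l_25 = 47,614/48,150 = 0.988868.
P(exactly one) = p₁(1−p₂) + (1−p₁)p₂ = 0.010726 + 0.036066 = 0.046792.

0.0468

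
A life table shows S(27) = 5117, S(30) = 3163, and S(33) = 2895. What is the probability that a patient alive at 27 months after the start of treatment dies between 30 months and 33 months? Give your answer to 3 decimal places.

This is the probability of reaching 30 but not 33, conditional on being alive at 27: (S(30) − S(33)) / S(27).
= (3163 − 2895) / 5117 = 268 / 5117 = 0.052374.

0.052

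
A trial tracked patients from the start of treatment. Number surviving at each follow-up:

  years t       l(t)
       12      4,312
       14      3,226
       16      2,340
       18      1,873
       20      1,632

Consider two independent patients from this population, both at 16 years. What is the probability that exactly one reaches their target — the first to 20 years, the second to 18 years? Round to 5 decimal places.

0.38137

p₁ = l(20)/l(16) = 1,632/2,340 = 0.697436; p₂ = l(18)/l(16) = 1,873/2,340 = 0.800427.
P(exactly one) = p₁(1−p₂) + (1−p₁)p₂ = 0.139189 + 0.242180 = 0.381370.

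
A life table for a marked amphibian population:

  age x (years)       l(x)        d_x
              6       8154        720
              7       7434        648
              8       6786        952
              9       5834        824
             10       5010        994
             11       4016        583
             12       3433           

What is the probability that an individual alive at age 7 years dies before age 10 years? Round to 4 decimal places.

P(die before 10 | alive at 7) = 1 − l(10)/l(7) = 1 − 5010/7434 = (2424)/7434 = 0.326069.

0.3261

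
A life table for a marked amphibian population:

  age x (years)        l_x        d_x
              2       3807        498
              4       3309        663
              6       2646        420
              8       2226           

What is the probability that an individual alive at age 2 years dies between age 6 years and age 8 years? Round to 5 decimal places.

This is the probability of reaching 6 but not 8, conditional on being alive at 2: (l_6 − l_8) / l_2.
= (2646 − 2226) / 3807 = 420 / 3807 = 0.110323.

0.11032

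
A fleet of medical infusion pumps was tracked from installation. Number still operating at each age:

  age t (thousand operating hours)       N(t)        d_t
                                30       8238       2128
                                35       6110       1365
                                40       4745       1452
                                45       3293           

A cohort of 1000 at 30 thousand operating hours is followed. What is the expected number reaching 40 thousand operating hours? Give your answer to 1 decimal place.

The relevant probability is 4745/8238 = 0.575989.
Expected number = 1000 × 0.575989 = 576.0.

576.0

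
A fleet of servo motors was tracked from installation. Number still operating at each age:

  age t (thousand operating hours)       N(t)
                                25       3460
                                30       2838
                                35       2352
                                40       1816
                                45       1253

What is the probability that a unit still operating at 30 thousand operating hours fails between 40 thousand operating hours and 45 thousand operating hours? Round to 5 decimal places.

This is the probability of reaching 40 but not 45, conditional on being operational at 30: (N(40) − N(45)) / N(30).
= (1816 − 1253) / 2838 = 563 / 2838 = 0.198379.

0.19838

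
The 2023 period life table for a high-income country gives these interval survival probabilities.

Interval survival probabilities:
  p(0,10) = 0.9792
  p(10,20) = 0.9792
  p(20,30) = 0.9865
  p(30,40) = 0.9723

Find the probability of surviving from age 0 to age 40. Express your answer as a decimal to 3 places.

Chaining the interval survival probabilities: 0.9792 × 0.9792 × 0.9865 × 0.9723.
= 0.919687.

0.920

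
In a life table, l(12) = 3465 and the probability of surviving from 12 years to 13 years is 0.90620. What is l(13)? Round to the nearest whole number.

l(13) = l(12) × p = 3465 × 0.90620 = 3140.

3140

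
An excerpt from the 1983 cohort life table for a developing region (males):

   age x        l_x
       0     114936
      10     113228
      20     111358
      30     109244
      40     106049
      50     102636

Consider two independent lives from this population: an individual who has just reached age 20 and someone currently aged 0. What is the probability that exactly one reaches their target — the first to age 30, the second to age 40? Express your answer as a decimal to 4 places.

0.0934

p₁ = l_30/l_20 = 109244/111358 = 0.981016; p₂ = l_40/l_0 = 106049/114936 = 0.922679.
P(exactly one) = p₁(1−p₂) + (1−p₁)p₂ = 0.075853 + 0.017516 = 0.093369.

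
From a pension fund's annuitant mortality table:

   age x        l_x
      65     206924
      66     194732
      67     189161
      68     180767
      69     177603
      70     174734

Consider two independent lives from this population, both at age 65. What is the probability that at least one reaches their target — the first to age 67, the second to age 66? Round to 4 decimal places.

p₁ = l_67/l_65 = 189161/206924 = 0.914157; p₂ = l_66/l_65 = 194732/206924 = 0.941080.
P(at least one) = 1 − (1−p₁)(1−p₂) = 1 − 0.085843 × 0.058920 = 0.994942.

0.9949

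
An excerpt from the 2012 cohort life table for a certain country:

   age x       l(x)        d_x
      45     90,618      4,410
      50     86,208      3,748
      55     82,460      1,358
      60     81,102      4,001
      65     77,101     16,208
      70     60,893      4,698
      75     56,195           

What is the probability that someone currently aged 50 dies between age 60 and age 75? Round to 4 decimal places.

0.2889

This is the probability of reaching 60 but not 75, conditional on being alive at 50: (l(60) − l(75)) / l(50).
= (81,102 − 56,195) / 86,208 = 24,907 / 86,208 = 0.288918.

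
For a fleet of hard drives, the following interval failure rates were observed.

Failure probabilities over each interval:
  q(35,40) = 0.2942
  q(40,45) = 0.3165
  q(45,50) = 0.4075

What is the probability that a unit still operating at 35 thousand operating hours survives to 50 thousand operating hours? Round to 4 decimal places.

Chaining the interval survival probabilities: (1 − 0.2942) × (1 − 0.3165) × (1 − 0.4075).
= 0.7058 × 0.6835 × 0.5925 = 0.285830.

0.2858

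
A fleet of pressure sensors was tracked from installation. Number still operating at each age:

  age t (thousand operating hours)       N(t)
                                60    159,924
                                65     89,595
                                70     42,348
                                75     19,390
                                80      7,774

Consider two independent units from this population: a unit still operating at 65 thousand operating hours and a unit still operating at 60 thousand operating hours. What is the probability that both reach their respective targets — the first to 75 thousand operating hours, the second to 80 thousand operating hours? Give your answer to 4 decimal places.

p₁ = N(75)/N(65) = 19,390/89,595 = 0.216418; p₂ = N(80)/N(60) = 7,774/159,924 = 0.048611.
P(both) = p₁ × p₂ = 0.216418 × 0.048611 = 0.010520.

0.0105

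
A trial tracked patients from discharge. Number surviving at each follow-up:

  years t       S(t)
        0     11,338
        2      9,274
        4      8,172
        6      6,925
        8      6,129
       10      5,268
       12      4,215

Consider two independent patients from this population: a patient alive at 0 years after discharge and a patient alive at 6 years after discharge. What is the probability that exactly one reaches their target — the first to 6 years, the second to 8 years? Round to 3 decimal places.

p₁ = S(6)/S(0) = 6,925/11,338 = 0.610778; p₂ = S(8)/S(6) = 6,129/6,925 = 0.885054.
P(exactly one) = p₁(1−p₂) + (1−p₁)p₂ = 0.070206 + 0.344482 = 0.414689.

0.415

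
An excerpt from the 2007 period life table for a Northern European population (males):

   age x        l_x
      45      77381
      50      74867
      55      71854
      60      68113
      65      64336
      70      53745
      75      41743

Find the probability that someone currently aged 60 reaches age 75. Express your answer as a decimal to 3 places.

0.613

We want 15p60 = l_75/l_60.
The conditional survival probability is l_75/l_60 = 41743/68113 = 0.612849.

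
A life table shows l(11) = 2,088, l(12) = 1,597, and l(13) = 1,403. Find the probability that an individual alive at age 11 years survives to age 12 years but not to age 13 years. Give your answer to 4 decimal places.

This is the probability of reaching 12 but not 13, conditional on being alive at 11: (l(12) − l(13)) / l(11).
= (1,597 − 1,403) / 2,088 = 194 / 2,088 = 0.092912.

0.0929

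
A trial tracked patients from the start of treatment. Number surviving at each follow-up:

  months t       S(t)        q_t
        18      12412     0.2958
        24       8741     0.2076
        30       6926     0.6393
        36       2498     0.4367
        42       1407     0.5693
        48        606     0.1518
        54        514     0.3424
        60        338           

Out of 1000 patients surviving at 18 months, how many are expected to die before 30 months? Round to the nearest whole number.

The relevant probability is 1 − 6926/12412 = 0.441992.
Expected number = 1000 × 0.441992 = 442.

442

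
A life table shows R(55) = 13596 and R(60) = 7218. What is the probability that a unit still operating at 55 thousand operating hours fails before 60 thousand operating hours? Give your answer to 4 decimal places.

P(fail before 60 | operational at 55) = 1 − R(60)/R(55) = 1 − 7218/13596 = (6378)/13596 = 0.469109.

0.4691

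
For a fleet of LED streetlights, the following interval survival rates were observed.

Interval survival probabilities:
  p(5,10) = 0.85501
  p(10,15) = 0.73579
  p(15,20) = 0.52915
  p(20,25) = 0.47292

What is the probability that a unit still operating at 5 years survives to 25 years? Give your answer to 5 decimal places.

0.15743

P(survive 5→25) = 0.85501 × 0.73579 × 0.52915 × 0.47292.
= 0.157431.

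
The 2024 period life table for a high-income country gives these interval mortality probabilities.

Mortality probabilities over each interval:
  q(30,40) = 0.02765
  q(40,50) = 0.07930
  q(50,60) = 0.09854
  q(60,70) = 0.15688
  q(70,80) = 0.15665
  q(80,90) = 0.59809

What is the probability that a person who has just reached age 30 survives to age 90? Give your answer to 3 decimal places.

Survival from 30 to 90 is the product of surviving each interval: (1 − 0.02765) × (1 − 0.07930) × (1 − 0.09854) × (1 − 0.15688) × (1 − 0.15665) × (1 − 0.59809).
= 0.97235 × 0.92070 × 0.90146 × 0.84312 × 0.84335 × 0.40191 = 0.230629.

0.231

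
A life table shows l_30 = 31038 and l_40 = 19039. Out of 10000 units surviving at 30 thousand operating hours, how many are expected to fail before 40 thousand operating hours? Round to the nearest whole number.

3866

The relevant probability is 1 − 19039/31038 = 0.386591.
Expected number = 10000 × 0.386591 = 3866.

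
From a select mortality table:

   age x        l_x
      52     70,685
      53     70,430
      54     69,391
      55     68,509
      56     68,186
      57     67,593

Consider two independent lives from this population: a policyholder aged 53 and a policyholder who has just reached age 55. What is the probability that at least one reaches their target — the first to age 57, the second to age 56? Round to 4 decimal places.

p₁ = l_57/l_53 = 67,593/70,430 = 0.959719; p₂ = l_56/l_55 = 68,186/68,509 = 0.995285.
P(at least one) = 1 − (1−p₁)(1−p₂) = 1 − 0.040281 × 0.004715 = 0.999810.

0.9998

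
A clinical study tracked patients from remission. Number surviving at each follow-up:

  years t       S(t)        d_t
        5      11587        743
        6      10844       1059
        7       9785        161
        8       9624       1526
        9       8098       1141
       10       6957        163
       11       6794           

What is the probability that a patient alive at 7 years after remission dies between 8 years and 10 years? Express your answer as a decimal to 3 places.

This is the probability of reaching 8 but not 10, conditional on being alive at 7: (S(8) − S(10)) / S(7).
= (9624 − 6957) / 9785 = 2667 / 9785 = 0.272560.

0.273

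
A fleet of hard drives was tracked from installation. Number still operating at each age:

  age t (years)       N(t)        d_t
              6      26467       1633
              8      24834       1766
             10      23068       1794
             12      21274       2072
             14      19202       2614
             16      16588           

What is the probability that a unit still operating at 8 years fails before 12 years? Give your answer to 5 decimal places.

P(fail before 12 | operational at 8) = 1 − N(12)/N(8) = 1 − 21274/24834 = (3560)/24834 = 0.143352.

0.14335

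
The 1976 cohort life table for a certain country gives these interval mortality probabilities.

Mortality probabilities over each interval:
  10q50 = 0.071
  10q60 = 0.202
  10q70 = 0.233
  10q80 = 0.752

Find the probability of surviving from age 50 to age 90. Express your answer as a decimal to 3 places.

The overall survival probability is (1 − 0.071) × (1 − 0.202) × (1 − 0.233) × (1 − 0.752).
= 0.929 × 0.798 × 0.767 × 0.248 = 0.141015.

0.141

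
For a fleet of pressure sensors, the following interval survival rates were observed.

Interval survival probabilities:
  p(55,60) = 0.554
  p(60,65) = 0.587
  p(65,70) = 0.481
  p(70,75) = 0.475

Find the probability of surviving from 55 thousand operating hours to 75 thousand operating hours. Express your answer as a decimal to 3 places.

P(survive 55→75) = 0.554 × 0.587 × 0.481 × 0.475.
= 0.074300.

0.074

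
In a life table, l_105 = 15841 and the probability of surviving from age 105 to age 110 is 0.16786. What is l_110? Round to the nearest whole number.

l_110 = l_105 × p = 15841 × 0.16786 = 2659.

2659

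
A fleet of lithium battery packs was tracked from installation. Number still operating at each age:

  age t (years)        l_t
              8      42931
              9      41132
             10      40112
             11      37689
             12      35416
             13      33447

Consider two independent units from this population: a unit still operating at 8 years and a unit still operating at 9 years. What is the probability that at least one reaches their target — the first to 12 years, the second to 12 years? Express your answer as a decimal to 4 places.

0.9757

p₁ = l_12/l_8 = 35416/42931 = 0.824952; p₂ = l_12/l_9 = 35416/41132 = 0.861033.
P(at least one) = 1 − (1−p₁)(1−p₂) = 1 − 0.175048 × 0.138967 = 0.975674.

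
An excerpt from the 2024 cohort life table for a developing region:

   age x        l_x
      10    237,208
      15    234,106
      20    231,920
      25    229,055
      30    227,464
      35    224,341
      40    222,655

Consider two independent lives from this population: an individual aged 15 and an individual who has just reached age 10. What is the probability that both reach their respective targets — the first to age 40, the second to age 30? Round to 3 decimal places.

0.912

p₁ = l_40/l_15 = 222,655/234,106 = 0.951086; p₂ = l_30/l_10 = 227,464/237,208 = 0.958922.
P(both) = p₁ × p₂ = 0.951086 × 0.958922 = 0.912017.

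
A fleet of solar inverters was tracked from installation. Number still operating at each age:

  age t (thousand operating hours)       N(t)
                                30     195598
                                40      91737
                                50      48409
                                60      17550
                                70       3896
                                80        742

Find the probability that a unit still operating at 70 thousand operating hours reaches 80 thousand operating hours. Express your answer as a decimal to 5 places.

The conditional survival probability is N(80)/N(70) = 742/3896 = 0.190452.

0.19045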